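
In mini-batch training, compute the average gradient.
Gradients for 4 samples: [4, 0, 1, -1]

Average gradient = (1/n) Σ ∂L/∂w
Average gradient = 1

Average = (1/4)(4 + 0 + 1 + -1) = 4/4 = 1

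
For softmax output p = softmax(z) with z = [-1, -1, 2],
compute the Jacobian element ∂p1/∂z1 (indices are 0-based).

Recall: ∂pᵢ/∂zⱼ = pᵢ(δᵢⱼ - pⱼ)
∂p1/∂z1 = 0.04323

p = softmax(z) = [0.04528, 0.04528, 0.9094]
p1 = 0.04528

∂p1/∂z1 = p1(1 - p1) = 0.04528 × (1 - 0.04528) = 0.04323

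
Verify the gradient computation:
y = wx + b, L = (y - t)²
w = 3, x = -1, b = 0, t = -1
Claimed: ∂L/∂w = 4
Correct

y = (3)(-1) + 0 = -3
∂L/∂y = 2(y - t) = 2(-3 - -1) = -4
∂y/∂w = x = -1
∂L/∂w = -4 × -1 = 4

Claimed value: 4
Correct: The correct gradient is 4.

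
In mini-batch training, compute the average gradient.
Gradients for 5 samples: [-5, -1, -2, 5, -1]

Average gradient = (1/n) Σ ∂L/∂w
Average gradient = -0.8

Average = (1/5)(-5 + -1 + -2 + 5 + -1) = -4/5 = -0.8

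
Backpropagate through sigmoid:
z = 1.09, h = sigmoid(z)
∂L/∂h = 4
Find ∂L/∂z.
∂L/∂z = 0.7532

σ(1.09) = 0.7484
σ'(1.09) = σ(1.09)(1 - σ(1.09)) = 0.7484 × 0.2516 = 0.1883
∂L/∂z = ∂L/∂h · σ'(z) = 4 × 0.1883 = 0.7532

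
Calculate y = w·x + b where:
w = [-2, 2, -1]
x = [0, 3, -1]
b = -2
y = 5

y = (-2)(0) + (2)(3) + (-1)(-1) + -2 = 5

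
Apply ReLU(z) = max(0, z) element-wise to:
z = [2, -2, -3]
h = [2, 0, 0]

ReLU applied element-wise: max(0,2)=2, max(0,-2)=0, max(0,-3)=0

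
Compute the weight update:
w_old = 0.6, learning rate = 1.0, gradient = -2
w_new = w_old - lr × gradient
w_new = 2.6

w_new = w - η·∂L/∂w = 0.6 - 1.0×(-2) = 0.6 - (-2) = 2.6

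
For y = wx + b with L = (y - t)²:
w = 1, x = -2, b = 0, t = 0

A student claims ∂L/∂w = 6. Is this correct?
Incorrect

y = (1)(-2) + 0 = -2
∂L/∂y = 2(y - t) = 2(-2 - 0) = -4
∂y/∂w = x = -2
∂L/∂w = -4 × -2 = 8

Claimed value: 6
Incorrect: The correct gradient is 8.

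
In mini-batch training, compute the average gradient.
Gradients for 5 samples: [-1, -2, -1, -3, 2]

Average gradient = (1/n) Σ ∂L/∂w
Average gradient = -1

Average = (1/5)(-1 + -2 + -1 + -3 + 2) = -5/5 = -1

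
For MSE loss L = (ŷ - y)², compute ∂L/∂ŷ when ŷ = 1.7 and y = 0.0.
∂L/∂ŷ = 3.4

∂L/∂ŷ = 2(ŷ - y) = 2(1.7 - 0.0) = 2(1.7) = 3.4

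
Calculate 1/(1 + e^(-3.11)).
0.9573

sigmoid(3.11) = 1/(1 + e^(-3.11)) = 1/(1 + 0.0446) = 0.9573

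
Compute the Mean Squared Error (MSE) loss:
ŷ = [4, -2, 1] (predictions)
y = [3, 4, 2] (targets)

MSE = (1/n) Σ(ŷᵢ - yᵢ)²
MSE = 12.67

MSE = (1/3)((4-3)² + (-2-4)² + (1-2)²) = (1/3)(1 + 36 + 1) = 12.67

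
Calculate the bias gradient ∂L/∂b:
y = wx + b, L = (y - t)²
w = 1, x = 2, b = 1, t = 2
∂L/∂b = 2

y = wx + b = (1)(2) + 1 = 3
∂L/∂y = 2(y - t) = 2(3 - 2) = 2
∂y/∂b = 1
∂L/∂b = ∂L/∂y · ∂y/∂b = 2 × 1 = 2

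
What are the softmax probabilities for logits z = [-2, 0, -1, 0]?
p = [0.0541, 0.3995, 0.147, 0.3995]

exp(z) = [0.1353, 1, 0.3679, 1]
Sum = 2.503
p = [0.0541, 0.3995, 0.147, 0.3995]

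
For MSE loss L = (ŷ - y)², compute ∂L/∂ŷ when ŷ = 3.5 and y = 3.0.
∂L/∂ŷ = 1.0

∂L/∂ŷ = 2(ŷ - y) = 2(3.5 - 3.0) = 2(0.5) = 1.0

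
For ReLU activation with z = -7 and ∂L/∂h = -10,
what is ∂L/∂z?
∂L/∂z = 0

h = ReLU(-7) = 0
Since z < 0: ∂h/∂z = 0
∂L/∂z = ∂L/∂h · ∂h/∂z = -10 × 0 = 0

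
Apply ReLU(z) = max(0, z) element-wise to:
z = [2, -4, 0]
h = [2, 0, 0]

ReLU applied element-wise: max(0,2)=2, max(0,-4)=0, max(0,0)=0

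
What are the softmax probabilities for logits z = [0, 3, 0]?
p = [0.0453, 0.9094, 0.0453]

exp(z) = [1, 20.09, 1]
Sum = 22.09
p = [0.0453, 0.9094, 0.0453]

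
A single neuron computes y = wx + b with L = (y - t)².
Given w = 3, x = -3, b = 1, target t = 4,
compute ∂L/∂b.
∂L/∂b = -24

y = wx + b = (3)(-3) + 1 = -8
∂L/∂y = 2(y - t) = 2(-8 - 4) = -24
∂y/∂b = 1
∂L/∂b = ∂L/∂y · ∂y/∂b = -24 × 1 = -24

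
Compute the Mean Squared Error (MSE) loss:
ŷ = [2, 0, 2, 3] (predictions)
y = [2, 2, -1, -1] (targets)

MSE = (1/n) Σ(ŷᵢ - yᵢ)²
MSE = 7.25

MSE = (1/4)((2-2)² + (0-2)² + (2--1)² + (3--1)²) = (1/4)(0 + 4 + 9 + 16) = 7.25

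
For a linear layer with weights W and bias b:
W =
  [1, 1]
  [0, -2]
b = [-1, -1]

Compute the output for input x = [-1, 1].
y = [-1, -3]

Wx = [1×-1 + 1×1, 0×-1 + -2×1]
   = [0, -2]
y = Wx + b = [0 + -1, -2 + -1] = [-1, -3]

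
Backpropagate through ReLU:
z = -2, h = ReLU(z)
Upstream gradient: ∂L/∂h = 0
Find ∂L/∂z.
∂L/∂z = 0

h = ReLU(-2) = 0
Since z < 0: ∂h/∂z = 0
∂L/∂z = ∂L/∂h · ∂h/∂z = 0 × 0 = 0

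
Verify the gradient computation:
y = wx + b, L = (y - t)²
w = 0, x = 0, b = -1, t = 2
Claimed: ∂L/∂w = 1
Incorrect

y = (0)(0) + -1 = -1
∂L/∂y = 2(y - t) = 2(-1 - 2) = -6
∂y/∂w = x = 0
∂L/∂w = -6 × 0 = 0

Claimed value: 1
Incorrect: The correct gradient is 0.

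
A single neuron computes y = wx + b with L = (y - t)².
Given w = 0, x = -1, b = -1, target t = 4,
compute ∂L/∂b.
∂L/∂b = -10

y = wx + b = (0)(-1) + -1 = -1
∂L/∂y = 2(y - t) = 2(-1 - 4) = -10
∂y/∂b = 1
∂L/∂b = ∂L/∂y · ∂y/∂b = -10 × 1 = -10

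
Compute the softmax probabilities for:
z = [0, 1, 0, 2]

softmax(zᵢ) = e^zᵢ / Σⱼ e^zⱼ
p = [0.0826, 0.2245, 0.0826, 0.6103]

exp(z) = [1, 2.718, 1, 7.389]
Sum = 12.11
p = [0.0826, 0.2245, 0.0826, 0.6103]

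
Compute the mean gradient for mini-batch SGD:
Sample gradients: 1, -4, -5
Average gradient = -2.667

Average = (1/3)(1 + -4 + -5) = -8/3 = -2.667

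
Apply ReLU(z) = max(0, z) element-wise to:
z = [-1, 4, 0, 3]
h = [0, 4, 0, 3]

ReLU applied element-wise: max(0,-1)=0, max(0,4)=4, max(0,0)=0, max(0,3)=3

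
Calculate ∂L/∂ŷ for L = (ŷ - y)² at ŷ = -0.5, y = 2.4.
∂L/∂ŷ = -5.8

∂L/∂ŷ = 2(ŷ - y) = 2(-0.5 - 2.4) = 2(-2.9) = -5.8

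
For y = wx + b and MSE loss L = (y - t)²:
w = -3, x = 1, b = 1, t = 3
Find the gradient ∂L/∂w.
∂L/∂w = -10

y = wx + b = (-3)(1) + 1 = -2
∂L/∂y = 2(y - t) = 2(-2 - 3) = -10
∂y/∂w = x = 1
∂L/∂w = ∂L/∂y · ∂y/∂w = -10 × 1 = -10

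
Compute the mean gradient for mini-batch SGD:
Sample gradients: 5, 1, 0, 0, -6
Average gradient = 0

Average = (1/5)(5 + 1 + 0 + 0 + -6) = 0/5 = 0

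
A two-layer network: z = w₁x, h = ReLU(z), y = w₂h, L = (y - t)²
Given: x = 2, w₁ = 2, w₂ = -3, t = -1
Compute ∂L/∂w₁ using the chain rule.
∂L/∂w₁ = 132

Forward pass:
z = w₁x = 2×2 = 4
h = ReLU(4) = 4
y = w₂h = -3×4 = -12

Backward pass:
∂L/∂y = 2(y - t) = 2(-12 - -1) = -22
∂y/∂h = w₂ = -3
∂h/∂z = 1 (ReLU derivative)
∂z/∂w₁ = x = 2

∂L/∂w₁ = -22 × -3 × 1 × 2 = 132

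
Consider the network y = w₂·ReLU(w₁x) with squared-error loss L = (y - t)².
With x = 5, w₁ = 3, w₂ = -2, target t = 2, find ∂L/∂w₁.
∂L/∂w₁ = 640

Forward pass:
z = w₁x = 3×5 = 15
h = ReLU(15) = 15
y = w₂h = -2×15 = -30

Backward pass:
∂L/∂y = 2(y - t) = 2(-30 - 2) = -64
∂y/∂h = w₂ = -2
∂h/∂z = 1 (ReLU derivative)
∂z/∂w₁ = x = 5

∂L/∂w₁ = -64 × -2 × 1 × 5 = 640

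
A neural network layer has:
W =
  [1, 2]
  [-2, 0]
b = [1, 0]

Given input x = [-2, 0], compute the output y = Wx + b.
y = [-1, 4]

Wx = [1×-2 + 2×0, -2×-2 + 0×0]
   = [-2, 4]
y = Wx + b = [-2 + 1, 4 + 0] = [-1, 4]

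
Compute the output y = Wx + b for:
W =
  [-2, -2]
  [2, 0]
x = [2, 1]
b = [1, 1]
y = [-5, 5]

Wx = [-2×2 + -2×1, 2×2 + 0×1]
   = [-6, 4]
y = Wx + b = [-6 + 1, 4 + 1] = [-5, 5]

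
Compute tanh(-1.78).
-0.9447

tanh(-1.78) = (e^(-1.78) - e^(1.78))/(e^(-1.78) + e^(1.78)) = -0.9447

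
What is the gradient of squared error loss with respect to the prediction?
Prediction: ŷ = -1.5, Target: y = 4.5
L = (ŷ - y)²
∂L/∂ŷ = -12.0

∂L/∂ŷ = 2(ŷ - y) = 2(-1.5 - 4.5) = 2(-6.0) = -12.0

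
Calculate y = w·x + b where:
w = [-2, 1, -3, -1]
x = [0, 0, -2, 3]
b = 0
y = 3

y = (-2)(0) + (1)(0) + (-3)(-2) + (-1)(3) + 0 = 3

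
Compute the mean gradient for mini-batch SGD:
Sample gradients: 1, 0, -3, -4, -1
Average gradient = -1.4

Average = (1/5)(1 + 0 + -3 + -4 + -1) = -7/5 = -1.4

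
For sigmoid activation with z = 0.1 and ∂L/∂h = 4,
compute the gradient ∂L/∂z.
∂L/∂z = 0.9975

σ(0.1) = 0.525
σ'(0.1) = σ(0.1)(1 - σ(0.1)) = 0.525 × 0.475 = 0.2494
∂L/∂z = ∂L/∂h · σ'(z) = 4 × 0.2494 = 0.9975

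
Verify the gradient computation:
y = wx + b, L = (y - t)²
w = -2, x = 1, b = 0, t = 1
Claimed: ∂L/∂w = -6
Correct

y = (-2)(1) + 0 = -2
∂L/∂y = 2(y - t) = 2(-2 - 1) = -6
∂y/∂w = x = 1
∂L/∂w = -6 × 1 = -6

Claimed value: -6
Correct: The correct gradient is -6.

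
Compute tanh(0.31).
0.3004

tanh(0.31) = (e^(0.31) - e^(-0.31))/(e^(0.31) + e^(-0.31)) = 0.3004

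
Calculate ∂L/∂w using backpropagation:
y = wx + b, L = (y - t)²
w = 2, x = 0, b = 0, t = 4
∂L/∂w = 0

y = wx + b = (2)(0) + 0 = 0
∂L/∂y = 2(y - t) = 2(0 - 4) = -8
∂y/∂w = x = 0
∂L/∂w = ∂L/∂y · ∂y/∂w = -8 × 0 = 0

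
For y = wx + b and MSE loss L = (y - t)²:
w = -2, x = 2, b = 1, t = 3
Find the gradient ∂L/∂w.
∂L/∂w = -24

y = wx + b = (-2)(2) + 1 = -3
∂L/∂y = 2(y - t) = 2(-3 - 3) = -12
∂y/∂w = x = 2
∂L/∂w = ∂L/∂y · ∂y/∂w = -12 × 2 = -24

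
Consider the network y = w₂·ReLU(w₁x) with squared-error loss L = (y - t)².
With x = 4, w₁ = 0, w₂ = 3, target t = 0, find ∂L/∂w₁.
∂L/∂w₁ = 0

Forward pass:
z = w₁x = 0×4 = 0
h = ReLU(0) = 0
y = w₂h = 3×0 = 0

Backward pass:
∂L/∂y = 2(y - t) = 2(0 - 0) = 0
∂y/∂h = w₂ = 3
∂h/∂z = 0 (ReLU derivative)
∂z/∂w₁ = x = 4

∂L/∂w₁ = 0 × 3 × 0 × 4 = 0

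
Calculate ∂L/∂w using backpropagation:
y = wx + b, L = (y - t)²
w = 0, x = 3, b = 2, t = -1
∂L/∂w = 18

y = wx + b = (0)(3) + 2 = 2
∂L/∂y = 2(y - t) = 2(2 - -1) = 6
∂y/∂w = x = 3
∂L/∂w = ∂L/∂y · ∂y/∂w = 6 × 3 = 18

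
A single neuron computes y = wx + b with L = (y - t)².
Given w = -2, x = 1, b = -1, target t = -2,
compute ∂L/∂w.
∂L/∂w = -2

y = wx + b = (-2)(1) + -1 = -3
∂L/∂y = 2(y - t) = 2(-3 - -2) = -2
∂y/∂w = x = 1
∂L/∂w = ∂L/∂y · ∂y/∂w = -2 × 1 = -2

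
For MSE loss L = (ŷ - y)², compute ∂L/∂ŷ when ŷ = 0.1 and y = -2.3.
∂L/∂ŷ = 4.8

∂L/∂ŷ = 2(ŷ - y) = 2(0.1 - -2.3) = 2(2.4) = 4.8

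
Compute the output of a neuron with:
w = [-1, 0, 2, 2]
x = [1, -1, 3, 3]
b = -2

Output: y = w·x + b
y = 9

y = (-1)(1) + (0)(-1) + (2)(3) + (2)(3) + -2 = 9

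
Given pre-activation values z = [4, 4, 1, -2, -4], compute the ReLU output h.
h = [4, 4, 1, 0, 0]

ReLU applied element-wise: max(0,4)=4, max(0,4)=4, max(0,1)=1, max(0,-2)=0, max(0,-4)=0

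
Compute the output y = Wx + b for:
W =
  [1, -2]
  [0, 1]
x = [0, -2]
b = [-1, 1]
y = [3, -1]

Wx = [1×0 + -2×-2, 0×0 + 1×-2]
   = [4, -2]
y = Wx + b = [4 + -1, -2 + 1] = [3, -1]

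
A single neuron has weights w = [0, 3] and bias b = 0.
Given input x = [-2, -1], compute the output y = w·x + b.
y = -3

y = (0)(-2) + (3)(-1) + 0 = -3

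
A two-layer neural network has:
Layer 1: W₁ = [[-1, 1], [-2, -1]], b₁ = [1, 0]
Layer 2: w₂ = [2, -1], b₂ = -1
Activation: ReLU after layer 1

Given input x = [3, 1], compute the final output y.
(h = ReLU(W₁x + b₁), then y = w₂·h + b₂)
y = -1

Layer 1 pre-activation: z₁ = [-1, -7]
After ReLU: h = [0, 0]
Layer 2 output: y = 2×0 + -1×0 + -1 = -1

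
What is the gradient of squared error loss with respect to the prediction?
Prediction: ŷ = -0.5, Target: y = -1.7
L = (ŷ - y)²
∂L/∂ŷ = 2.4

∂L/∂ŷ = 2(ŷ - y) = 2(-0.5 - -1.7) = 2(1.2) = 2.4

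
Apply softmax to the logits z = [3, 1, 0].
p = [0.8438, 0.1142, 0.042]

exp(z) = [20.09, 2.718, 1]
Sum = 23.8
p = [0.8438, 0.1142, 0.042]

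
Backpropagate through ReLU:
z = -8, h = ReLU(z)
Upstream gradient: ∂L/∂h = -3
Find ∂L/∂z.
∂L/∂z = 0

h = ReLU(-8) = 0
Since z < 0: ∂h/∂z = 0
∂L/∂z = ∂L/∂h · ∂h/∂z = -3 × 0 = 0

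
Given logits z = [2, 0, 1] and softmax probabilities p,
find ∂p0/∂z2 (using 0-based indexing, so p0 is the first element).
∂p0/∂z2 = -0.1628

p = softmax(z) = [0.6652, 0.09003, 0.2447]
p0 = 0.6652, p2 = 0.2447

∂p0/∂z2 = -p0 × p2 = -0.6652 × 0.2447 = -0.1628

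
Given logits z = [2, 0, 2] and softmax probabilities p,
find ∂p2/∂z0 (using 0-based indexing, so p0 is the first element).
∂p2/∂z0 = -0.2193

p = softmax(z) = [0.4683, 0.06338, 0.4683]
p2 = 0.4683, p0 = 0.4683

∂p2/∂z0 = -p2 × p0 = -0.4683 × 0.4683 = -0.2193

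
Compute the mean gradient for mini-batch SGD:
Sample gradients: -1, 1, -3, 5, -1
Average gradient = 0.2

Average = (1/5)(-1 + 1 + -3 + 5 + -1) = 1/5 = 0.2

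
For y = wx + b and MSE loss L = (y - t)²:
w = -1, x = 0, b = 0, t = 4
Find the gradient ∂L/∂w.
∂L/∂w = 0

y = wx + b = (-1)(0) + 0 = 0
∂L/∂y = 2(y - t) = 2(0 - 4) = -8
∂y/∂w = x = 0
∂L/∂w = ∂L/∂y · ∂y/∂w = -8 × 0 = 0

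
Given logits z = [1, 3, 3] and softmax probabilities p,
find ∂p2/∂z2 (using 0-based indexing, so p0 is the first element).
∂p2/∂z2 = 0.249

p = softmax(z) = [0.06338, 0.4683, 0.4683]
p2 = 0.4683

∂p2/∂z2 = p2(1 - p2) = 0.4683 × (1 - 0.4683) = 0.249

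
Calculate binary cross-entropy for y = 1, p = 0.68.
L = 0.3857

L = -1·log(0.68) - 0·log(0.32) = -log(0.68) = 0.3857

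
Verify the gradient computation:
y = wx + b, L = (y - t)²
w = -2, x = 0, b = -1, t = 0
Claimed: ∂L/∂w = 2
Incorrect

y = (-2)(0) + -1 = -1
∂L/∂y = 2(y - t) = 2(-1 - 0) = -2
∂y/∂w = x = 0
∂L/∂w = -2 × 0 = 0

Claimed value: 2
Incorrect: The correct gradient is 0.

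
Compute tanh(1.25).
0.8483

tanh(1.25) = (e^(1.25) - e^(-1.25))/(e^(1.25) + e^(-1.25)) = 0.8483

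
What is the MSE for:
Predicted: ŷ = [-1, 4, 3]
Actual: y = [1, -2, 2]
MSE = 13.67

MSE = (1/3)((-1-1)² + (4--2)² + (3-2)²) = (1/3)(4 + 36 + 1) = 13.67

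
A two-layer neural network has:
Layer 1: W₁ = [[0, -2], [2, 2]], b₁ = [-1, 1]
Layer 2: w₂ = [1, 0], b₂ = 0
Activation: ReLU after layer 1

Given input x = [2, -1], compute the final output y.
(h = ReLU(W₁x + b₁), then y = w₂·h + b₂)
y = 1

Layer 1 pre-activation: z₁ = [1, 3]
After ReLU: h = [1, 3]
Layer 2 output: y = 1×1 + 0×3 + 0 = 1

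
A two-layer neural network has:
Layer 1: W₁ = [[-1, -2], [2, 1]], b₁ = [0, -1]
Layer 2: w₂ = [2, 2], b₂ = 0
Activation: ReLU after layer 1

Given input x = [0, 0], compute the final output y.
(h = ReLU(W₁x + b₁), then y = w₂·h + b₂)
y = 0

Layer 1 pre-activation: z₁ = [0, -1]
After ReLU: h = [0, 0]
Layer 2 output: y = 2×0 + 2×0 + 0 = 0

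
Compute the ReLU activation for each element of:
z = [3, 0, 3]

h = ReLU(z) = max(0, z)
h = [3, 0, 3]

ReLU applied element-wise: max(0,3)=3, max(0,0)=0, max(0,3)=3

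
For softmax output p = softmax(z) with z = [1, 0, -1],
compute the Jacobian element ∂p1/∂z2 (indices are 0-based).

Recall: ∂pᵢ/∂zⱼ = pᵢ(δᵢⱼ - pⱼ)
∂p1/∂z2 = -0.02203

p = softmax(z) = [0.6652, 0.2447, 0.09003]
p1 = 0.2447, p2 = 0.09003

∂p1/∂z2 = -p1 × p2 = -0.2447 × 0.09003 = -0.02203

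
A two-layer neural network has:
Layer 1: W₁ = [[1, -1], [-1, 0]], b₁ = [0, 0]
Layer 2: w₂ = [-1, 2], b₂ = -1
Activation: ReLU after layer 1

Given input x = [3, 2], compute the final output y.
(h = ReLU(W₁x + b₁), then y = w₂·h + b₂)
y = -2

Layer 1 pre-activation: z₁ = [1, -3]
After ReLU: h = [1, 0]
Layer 2 output: y = -1×1 + 2×0 + -1 = -2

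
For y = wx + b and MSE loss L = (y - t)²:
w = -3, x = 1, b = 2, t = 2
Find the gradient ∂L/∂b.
∂L/∂b = -6

y = wx + b = (-3)(1) + 2 = -1
∂L/∂y = 2(y - t) = 2(-1 - 2) = -6
∂y/∂b = 1
∂L/∂b = ∂L/∂y · ∂y/∂b = -6 × 1 = -6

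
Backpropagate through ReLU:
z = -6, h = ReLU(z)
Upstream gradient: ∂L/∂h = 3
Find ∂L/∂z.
∂L/∂z = 0

h = ReLU(-6) = 0
Since z < 0: ∂h/∂z = 0
∂L/∂z = ∂L/∂h · ∂h/∂z = 3 × 0 = 0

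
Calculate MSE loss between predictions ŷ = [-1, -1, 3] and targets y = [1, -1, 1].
MSE = 2.667

MSE = (1/3)((-1-1)² + (-1--1)² + (3-1)²) = (1/3)(4 + 0 + 4) = 2.667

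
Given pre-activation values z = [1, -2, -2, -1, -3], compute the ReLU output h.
h = [1, 0, 0, 0, 0]

ReLU applied element-wise: max(0,1)=1, max(0,-2)=0, max(0,-2)=0, max(0,-1)=0, max(0,-3)=0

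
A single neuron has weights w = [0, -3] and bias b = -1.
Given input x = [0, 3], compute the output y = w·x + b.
y = -10

y = (0)(0) + (-3)(3) + -1 = -10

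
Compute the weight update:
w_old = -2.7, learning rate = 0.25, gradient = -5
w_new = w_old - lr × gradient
w_new = -1.45

w_new = w - η·∂L/∂w = -2.7 - 0.25×(-5) = -2.7 - (-1.25) = -1.45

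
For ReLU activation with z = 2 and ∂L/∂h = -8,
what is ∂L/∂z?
∂L/∂z = -8

h = ReLU(2) = 2
Since z > 0: ∂h/∂z = 1
∂L/∂z = ∂L/∂h · ∂h/∂z = -8 × 1 = -8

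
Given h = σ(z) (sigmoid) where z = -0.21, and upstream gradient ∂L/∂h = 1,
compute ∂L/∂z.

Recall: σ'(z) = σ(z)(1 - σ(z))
∂L/∂z = 0.2473

σ(-0.21) = 0.4477
σ'(-0.21) = σ(-0.21)(1 - σ(-0.21)) = 0.4477 × 0.5523 = 0.2473
∂L/∂z = ∂L/∂h · σ'(z) = 1 × 0.2473 = 0.2473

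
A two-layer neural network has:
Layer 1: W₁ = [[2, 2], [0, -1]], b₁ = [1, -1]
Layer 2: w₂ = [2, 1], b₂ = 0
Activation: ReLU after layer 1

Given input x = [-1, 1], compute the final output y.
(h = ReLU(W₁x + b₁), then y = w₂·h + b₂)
y = 2

Layer 1 pre-activation: z₁ = [1, -2]
After ReLU: h = [1, 0]
Layer 2 output: y = 2×1 + 1×0 + 0 = 2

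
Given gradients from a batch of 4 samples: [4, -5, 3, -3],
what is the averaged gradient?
Average gradient = -0.25

Average = (1/4)(4 + -5 + 3 + -3) = -1/4 = -0.25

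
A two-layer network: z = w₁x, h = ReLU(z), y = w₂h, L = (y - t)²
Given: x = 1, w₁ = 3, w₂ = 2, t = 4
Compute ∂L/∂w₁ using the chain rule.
∂L/∂w₁ = 8

Forward pass:
z = w₁x = 3×1 = 3
h = ReLU(3) = 3
y = w₂h = 2×3 = 6

Backward pass:
∂L/∂y = 2(y - t) = 2(6 - 4) = 4
∂y/∂h = w₂ = 2
∂h/∂z = 1 (ReLU derivative)
∂z/∂w₁ = x = 1

∂L/∂w₁ = 4 × 2 × 1 × 1 = 8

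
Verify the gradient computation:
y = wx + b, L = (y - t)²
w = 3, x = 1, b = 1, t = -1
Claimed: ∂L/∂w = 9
Incorrect

y = (3)(1) + 1 = 4
∂L/∂y = 2(y - t) = 2(4 - -1) = 10
∂y/∂w = x = 1
∂L/∂w = 10 × 1 = 10

Claimed value: 9
Incorrect: The correct gradient is 10.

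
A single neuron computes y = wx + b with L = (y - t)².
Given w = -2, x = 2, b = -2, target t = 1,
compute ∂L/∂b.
∂L/∂b = -14

y = wx + b = (-2)(2) + -2 = -6
∂L/∂y = 2(y - t) = 2(-6 - 1) = -14
∂y/∂b = 1
∂L/∂b = ∂L/∂y · ∂y/∂b = -14 × 1 = -14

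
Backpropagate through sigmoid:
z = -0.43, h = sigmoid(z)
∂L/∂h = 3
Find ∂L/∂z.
∂L/∂z = 0.7164

σ(-0.43) = 0.3941
σ'(-0.43) = σ(-0.43)(1 - σ(-0.43)) = 0.3941 × 0.6059 = 0.2388
∂L/∂z = ∂L/∂h · σ'(z) = 3 × 0.2388 = 0.7164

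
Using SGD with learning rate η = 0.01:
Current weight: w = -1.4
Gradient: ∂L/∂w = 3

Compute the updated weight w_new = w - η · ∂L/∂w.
w_new = -1.43

w_new = w - η·∂L/∂w = -1.4 - 0.01×(3) = -1.4 - (0.03) = -1.43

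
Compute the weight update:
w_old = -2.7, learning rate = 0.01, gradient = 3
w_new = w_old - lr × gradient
w_new = -2.73

w_new = w - η·∂L/∂w = -2.7 - 0.01×(3) = -2.7 - (0.03) = -2.73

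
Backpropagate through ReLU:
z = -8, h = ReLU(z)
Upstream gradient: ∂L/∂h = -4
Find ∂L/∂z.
∂L/∂z = 0

h = ReLU(-8) = 0
Since z < 0: ∂h/∂z = 0
∂L/∂z = ∂L/∂h · ∂h/∂z = -4 × 0 = 0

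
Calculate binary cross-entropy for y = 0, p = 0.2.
L = 0.2231

L = -0·log(0.2) - 1·log(0.8) = -log(0.8) = 0.2231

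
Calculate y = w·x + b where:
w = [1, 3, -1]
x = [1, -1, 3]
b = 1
y = -4

y = (1)(1) + (3)(-1) + (-1)(3) + 1 = -4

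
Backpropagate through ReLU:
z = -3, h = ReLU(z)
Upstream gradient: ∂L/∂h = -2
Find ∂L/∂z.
∂L/∂z = 0

h = ReLU(-3) = 0
Since z < 0: ∂h/∂z = 0
∂L/∂z = ∂L/∂h · ∂h/∂z = -2 × 0 = 0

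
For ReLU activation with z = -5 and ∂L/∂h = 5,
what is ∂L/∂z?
∂L/∂z = 0

h = ReLU(-5) = 0
Since z < 0: ∂h/∂z = 0
∂L/∂z = ∂L/∂h · ∂h/∂z = 5 × 0 = 0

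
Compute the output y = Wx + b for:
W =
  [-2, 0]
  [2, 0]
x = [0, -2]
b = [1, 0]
y = [1, 0]

Wx = [-2×0 + 0×-2, 2×0 + 0×-2]
   = [0, 0]
y = Wx + b = [0 + 1, 0 + 0] = [1, 0]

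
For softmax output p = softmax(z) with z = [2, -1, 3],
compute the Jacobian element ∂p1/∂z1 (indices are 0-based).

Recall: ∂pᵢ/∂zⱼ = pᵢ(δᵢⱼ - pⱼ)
∂p1/∂z1 = 0.01304

p = softmax(z) = [0.2654, 0.01321, 0.7214]
p1 = 0.01321

∂p1/∂z1 = p1(1 - p1) = 0.01321 × (1 - 0.01321) = 0.01304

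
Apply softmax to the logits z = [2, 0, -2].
p = [0.8668, 0.1173, 0.0159]

exp(z) = [7.389, 1, 0.1353]
Sum = 8.524
p = [0.8668, 0.1173, 0.0159]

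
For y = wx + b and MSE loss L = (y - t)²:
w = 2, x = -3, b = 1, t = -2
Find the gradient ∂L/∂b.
∂L/∂b = -6

y = wx + b = (2)(-3) + 1 = -5
∂L/∂y = 2(y - t) = 2(-5 - -2) = -6
∂y/∂b = 1
∂L/∂b = ∂L/∂y · ∂y/∂b = -6 × 1 = -6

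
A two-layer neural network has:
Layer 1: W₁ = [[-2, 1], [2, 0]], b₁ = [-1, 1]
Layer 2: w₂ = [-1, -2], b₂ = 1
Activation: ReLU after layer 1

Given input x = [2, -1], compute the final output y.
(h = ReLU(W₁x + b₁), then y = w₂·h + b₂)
y = -9

Layer 1 pre-activation: z₁ = [-6, 5]
After ReLU: h = [0, 5]
Layer 2 output: y = -1×0 + -2×5 + 1 = -9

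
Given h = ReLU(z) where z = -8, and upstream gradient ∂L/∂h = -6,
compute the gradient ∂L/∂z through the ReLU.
∂L/∂z = 0

h = ReLU(-8) = 0
Since z < 0: ∂h/∂z = 0
∂L/∂z = ∂L/∂h · ∂h/∂z = -6 × 0 = 0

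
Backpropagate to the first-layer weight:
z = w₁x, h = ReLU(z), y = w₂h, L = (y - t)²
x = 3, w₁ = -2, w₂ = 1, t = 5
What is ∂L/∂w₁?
∂L/∂w₁ = 0

Forward pass:
z = w₁x = -2×3 = -6
h = ReLU(-6) = 0
y = w₂h = 1×0 = 0

Backward pass:
∂L/∂y = 2(y - t) = 2(0 - 5) = -10
∂y/∂h = w₂ = 1
∂h/∂z = 0 (ReLU derivative)
∂z/∂w₁ = x = 3

∂L/∂w₁ = -10 × 1 × 0 × 3 = 0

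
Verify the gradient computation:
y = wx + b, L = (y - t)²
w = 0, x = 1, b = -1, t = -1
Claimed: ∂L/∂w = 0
Correct

y = (0)(1) + -1 = -1
∂L/∂y = 2(y - t) = 2(-1 - -1) = 0
∂y/∂w = x = 1
∂L/∂w = 0 × 1 = 0

Claimed value: 0
Correct: The correct gradient is 0.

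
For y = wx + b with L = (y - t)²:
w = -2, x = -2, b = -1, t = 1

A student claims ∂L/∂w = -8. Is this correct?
Correct

y = (-2)(-2) + -1 = 3
∂L/∂y = 2(y - t) = 2(3 - 1) = 4
∂y/∂w = x = -2
∂L/∂w = 4 × -2 = -8

Claimed value: -8
Correct: The correct gradient is -8.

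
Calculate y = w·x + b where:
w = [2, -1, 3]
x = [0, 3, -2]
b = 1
y = -8

y = (2)(0) + (-1)(3) + (3)(-2) + 1 = -8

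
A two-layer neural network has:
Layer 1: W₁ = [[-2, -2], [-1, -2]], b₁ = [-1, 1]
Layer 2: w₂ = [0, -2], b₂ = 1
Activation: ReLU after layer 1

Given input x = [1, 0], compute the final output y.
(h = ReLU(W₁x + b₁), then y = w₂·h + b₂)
y = 1

Layer 1 pre-activation: z₁ = [-3, 0]
After ReLU: h = [0, 0]
Layer 2 output: y = 0×0 + -2×0 + 1 = 1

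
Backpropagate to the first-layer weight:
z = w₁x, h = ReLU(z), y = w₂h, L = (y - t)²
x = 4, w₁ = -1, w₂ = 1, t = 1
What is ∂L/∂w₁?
∂L/∂w₁ = 0

Forward pass:
z = w₁x = -1×4 = -4
h = ReLU(-4) = 0
y = w₂h = 1×0 = 0

Backward pass:
∂L/∂y = 2(y - t) = 2(0 - 1) = -2
∂y/∂h = w₂ = 1
∂h/∂z = 0 (ReLU derivative)
∂z/∂w₁ = x = 4

∂L/∂w₁ = -2 × 1 × 0 × 4 = 0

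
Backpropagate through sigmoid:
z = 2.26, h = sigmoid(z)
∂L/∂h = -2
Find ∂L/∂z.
∂L/∂z = -0.1711

σ(2.26) = 0.9055
σ'(2.26) = σ(2.26)(1 - σ(2.26)) = 0.9055 × 0.09449 = 0.08556
∂L/∂z = ∂L/∂h · σ'(z) = -2 × 0.08556 = -0.1711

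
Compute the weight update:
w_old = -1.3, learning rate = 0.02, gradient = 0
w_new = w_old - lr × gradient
w_new = -1.3

w_new = w - η·∂L/∂w = -1.3 - 0.02×(0) = -1.3 - (0) = -1.3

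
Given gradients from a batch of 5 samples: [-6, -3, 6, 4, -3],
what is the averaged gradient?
Average gradient = -0.4

Average = (1/5)(-6 + -3 + 6 + 4 + -3) = -2/5 = -0.4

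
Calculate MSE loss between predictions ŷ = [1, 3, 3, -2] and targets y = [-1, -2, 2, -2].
MSE = 7.5

MSE = (1/4)((1--1)² + (3--2)² + (3-2)² + (-2--2)²) = (1/4)(4 + 25 + 1 + 0) = 7.5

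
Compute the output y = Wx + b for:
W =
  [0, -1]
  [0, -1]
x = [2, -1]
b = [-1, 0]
y = [0, 1]

Wx = [0×2 + -1×-1, 0×2 + -1×-1]
   = [1, 1]
y = Wx + b = [1 + -1, 1 + 0] = [0, 1]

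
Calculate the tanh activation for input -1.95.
-0.9603

tanh(-1.95) = (e^(-1.95) - e^(1.95))/(e^(-1.95) + e^(1.95)) = -0.9603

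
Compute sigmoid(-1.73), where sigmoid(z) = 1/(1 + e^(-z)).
0.1506

sigmoid(-1.73) = 1/(1 + e^(1.73)) = 1/(1 + 5.641) = 0.1506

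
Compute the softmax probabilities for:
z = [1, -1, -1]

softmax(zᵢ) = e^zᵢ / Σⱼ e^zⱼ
p = [0.787, 0.1065, 0.1065]

exp(z) = [2.718, 0.3679, 0.3679]
Sum = 3.454
p = [0.787, 0.1065, 0.1065]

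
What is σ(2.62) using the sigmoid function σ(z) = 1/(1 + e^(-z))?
0.9321

sigmoid(2.62) = 1/(1 + e^(-2.62)) = 1/(1 + 0.0728) = 0.9321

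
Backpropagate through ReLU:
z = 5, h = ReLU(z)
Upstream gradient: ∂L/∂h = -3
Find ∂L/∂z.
∂L/∂z = -3

h = ReLU(5) = 5
Since z > 0: ∂h/∂z = 1
∂L/∂z = ∂L/∂h · ∂h/∂z = -3 × 1 = -3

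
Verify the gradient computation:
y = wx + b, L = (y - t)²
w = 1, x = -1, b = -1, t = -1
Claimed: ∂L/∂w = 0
Incorrect

y = (1)(-1) + -1 = -2
∂L/∂y = 2(y - t) = 2(-2 - -1) = -2
∂y/∂w = x = -1
∂L/∂w = -2 × -1 = 2

Claimed value: 0
Incorrect: The correct gradient is 2.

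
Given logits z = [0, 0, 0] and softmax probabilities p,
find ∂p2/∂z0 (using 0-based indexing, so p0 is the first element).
∂p2/∂z0 = -0.1111

p = softmax(z) = [0.3333, 0.3333, 0.3333]
p2 = 0.3333, p0 = 0.3333

∂p2/∂z0 = -p2 × p0 = -0.3333 × 0.3333 = -0.1111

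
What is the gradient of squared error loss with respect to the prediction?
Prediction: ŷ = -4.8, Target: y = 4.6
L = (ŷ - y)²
∂L/∂ŷ = -18.8

∂L/∂ŷ = 2(ŷ - y) = 2(-4.8 - 4.6) = 2(-9.4) = -18.8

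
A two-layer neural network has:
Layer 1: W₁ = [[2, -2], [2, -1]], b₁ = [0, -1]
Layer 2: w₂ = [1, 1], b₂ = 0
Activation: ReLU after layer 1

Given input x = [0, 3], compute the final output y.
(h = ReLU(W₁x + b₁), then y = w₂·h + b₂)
y = 0

Layer 1 pre-activation: z₁ = [-6, -4]
After ReLU: h = [0, 0]
Layer 2 output: y = 1×0 + 1×0 + 0 = 0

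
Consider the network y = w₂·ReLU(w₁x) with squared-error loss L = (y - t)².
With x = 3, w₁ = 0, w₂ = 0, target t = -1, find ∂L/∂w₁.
∂L/∂w₁ = 0

Forward pass:
z = w₁x = 0×3 = 0
h = ReLU(0) = 0
y = w₂h = 0×0 = 0

Backward pass:
∂L/∂y = 2(y - t) = 2(0 - -1) = 2
∂y/∂h = w₂ = 0
∂h/∂z = 0 (ReLU derivative)
∂z/∂w₁ = x = 3

∂L/∂w₁ = 2 × 0 × 0 × 3 = 0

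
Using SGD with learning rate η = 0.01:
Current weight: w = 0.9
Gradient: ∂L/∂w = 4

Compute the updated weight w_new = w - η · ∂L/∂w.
w_new = 0.86

w_new = w - η·∂L/∂w = 0.9 - 0.01×(4) = 0.9 - (0.04) = 0.86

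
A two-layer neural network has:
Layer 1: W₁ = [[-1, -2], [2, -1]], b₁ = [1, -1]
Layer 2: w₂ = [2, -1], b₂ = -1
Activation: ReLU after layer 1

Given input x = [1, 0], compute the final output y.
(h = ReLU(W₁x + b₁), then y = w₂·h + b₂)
y = -2

Layer 1 pre-activation: z₁ = [0, 1]
After ReLU: h = [0, 1]
Layer 2 output: y = 2×0 + -1×1 + -1 = -2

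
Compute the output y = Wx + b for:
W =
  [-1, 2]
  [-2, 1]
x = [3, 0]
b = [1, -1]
y = [-2, -7]

Wx = [-1×3 + 2×0, -2×3 + 1×0]
   = [-3, -6]
y = Wx + b = [-3 + 1, -6 + -1] = [-2, -7]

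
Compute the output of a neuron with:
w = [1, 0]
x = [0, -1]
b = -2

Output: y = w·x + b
y = -2

y = (1)(0) + (0)(-1) + -2 = -2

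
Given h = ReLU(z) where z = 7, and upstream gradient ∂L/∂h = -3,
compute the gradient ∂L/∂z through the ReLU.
∂L/∂z = -3

h = ReLU(7) = 7
Since z > 0: ∂h/∂z = 1
∂L/∂z = ∂L/∂h · ∂h/∂z = -3 × 1 = -3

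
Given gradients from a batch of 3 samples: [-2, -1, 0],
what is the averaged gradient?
Average gradient = -1

Average = (1/3)(-2 + -1 + 0) = -3/3 = -1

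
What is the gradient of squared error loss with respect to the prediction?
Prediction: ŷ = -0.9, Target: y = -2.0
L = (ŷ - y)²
∂L/∂ŷ = 2.2

∂L/∂ŷ = 2(ŷ - y) = 2(-0.9 - -2.0) = 2(1.1) = 2.2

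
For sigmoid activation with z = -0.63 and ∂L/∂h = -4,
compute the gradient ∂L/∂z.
∂L/∂z = -0.907

σ(-0.63) = 0.3475
σ'(-0.63) = σ(-0.63)(1 - σ(-0.63)) = 0.3475 × 0.6525 = 0.2267
∂L/∂z = ∂L/∂h · σ'(z) = -4 × 0.2267 = -0.907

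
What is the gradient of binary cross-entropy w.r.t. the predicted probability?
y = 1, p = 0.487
∂L/∂p = -2.053

∂L/∂p = -y/p + (1-y)/(1-p) = -1/0.487 + 0 = -2.053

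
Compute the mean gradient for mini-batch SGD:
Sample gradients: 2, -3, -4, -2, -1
Average gradient = -1.6

Average = (1/5)(2 + -3 + -4 + -2 + -1) = -8/5 = -1.6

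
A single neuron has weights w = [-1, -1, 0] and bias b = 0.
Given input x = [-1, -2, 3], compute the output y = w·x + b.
y = 3

y = (-1)(-1) + (-1)(-2) + (0)(3) + 0 = 3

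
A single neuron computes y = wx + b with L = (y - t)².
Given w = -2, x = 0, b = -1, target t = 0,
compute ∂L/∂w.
∂L/∂w = 0

y = wx + b = (-2)(0) + -1 = -1
∂L/∂y = 2(y - t) = 2(-1 - 0) = -2
∂y/∂w = x = 0
∂L/∂w = ∂L/∂y · ∂y/∂w = -2 × 0 = 0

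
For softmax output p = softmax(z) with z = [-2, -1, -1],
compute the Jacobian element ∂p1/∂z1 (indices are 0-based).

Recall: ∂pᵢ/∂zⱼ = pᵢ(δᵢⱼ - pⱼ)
∂p1/∂z1 = 0.244

p = softmax(z) = [0.1554, 0.4223, 0.4223]
p1 = 0.4223

∂p1/∂z1 = p1(1 - p1) = 0.4223 × (1 - 0.4223) = 0.244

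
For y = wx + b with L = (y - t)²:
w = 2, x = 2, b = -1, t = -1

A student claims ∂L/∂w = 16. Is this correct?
Correct

y = (2)(2) + -1 = 3
∂L/∂y = 2(y - t) = 2(3 - -1) = 8
∂y/∂w = x = 2
∂L/∂w = 8 × 2 = 16

Claimed value: 16
Correct: The correct gradient is 16.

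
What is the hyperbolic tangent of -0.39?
-0.3714

tanh(-0.39) = (e^(-0.39) - e^(0.39))/(e^(-0.39) + e^(0.39)) = -0.3714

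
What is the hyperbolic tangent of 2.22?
0.9767

tanh(2.22) = (e^(2.22) - e^(-2.22))/(e^(2.22) + e^(-2.22)) = 0.9767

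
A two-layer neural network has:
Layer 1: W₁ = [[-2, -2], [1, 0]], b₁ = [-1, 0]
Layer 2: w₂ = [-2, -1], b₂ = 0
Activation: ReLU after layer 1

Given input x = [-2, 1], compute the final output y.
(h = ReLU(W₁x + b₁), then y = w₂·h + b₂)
y = -2

Layer 1 pre-activation: z₁ = [1, -2]
After ReLU: h = [1, 0]
Layer 2 output: y = -2×1 + -1×0 + 0 = -2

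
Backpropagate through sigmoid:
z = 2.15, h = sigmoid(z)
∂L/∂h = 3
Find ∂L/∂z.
∂L/∂z = 0.2803

σ(2.15) = 0.8957
σ'(2.15) = σ(2.15)(1 - σ(2.15)) = 0.8957 × 0.1043 = 0.09345
∂L/∂z = ∂L/∂h · σ'(z) = 3 × 0.09345 = 0.2803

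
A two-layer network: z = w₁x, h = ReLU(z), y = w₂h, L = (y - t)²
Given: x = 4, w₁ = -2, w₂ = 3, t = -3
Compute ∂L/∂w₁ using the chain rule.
∂L/∂w₁ = 0

Forward pass:
z = w₁x = -2×4 = -8
h = ReLU(-8) = 0
y = w₂h = 3×0 = 0

Backward pass:
∂L/∂y = 2(y - t) = 2(0 - -3) = 6
∂y/∂h = w₂ = 3
∂h/∂z = 0 (ReLU derivative)
∂z/∂w₁ = x = 4

∂L/∂w₁ = 6 × 3 × 0 × 4 = 0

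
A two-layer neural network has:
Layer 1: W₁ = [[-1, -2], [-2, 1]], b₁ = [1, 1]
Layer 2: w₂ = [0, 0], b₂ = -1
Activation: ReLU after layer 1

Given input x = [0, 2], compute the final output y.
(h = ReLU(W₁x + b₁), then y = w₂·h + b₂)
y = -1

Layer 1 pre-activation: z₁ = [-3, 3]
After ReLU: h = [0, 3]
Layer 2 output: y = 0×0 + 0×3 + -1 = -1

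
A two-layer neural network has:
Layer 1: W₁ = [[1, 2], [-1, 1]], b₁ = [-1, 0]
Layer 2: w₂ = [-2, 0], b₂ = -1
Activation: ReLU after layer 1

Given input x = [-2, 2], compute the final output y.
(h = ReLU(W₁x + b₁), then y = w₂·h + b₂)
y = -3

Layer 1 pre-activation: z₁ = [1, 4]
After ReLU: h = [1, 4]
Layer 2 output: y = -2×1 + 0×4 + -1 = -3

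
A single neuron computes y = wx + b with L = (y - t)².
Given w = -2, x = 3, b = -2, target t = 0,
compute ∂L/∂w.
∂L/∂w = -48

y = wx + b = (-2)(3) + -2 = -8
∂L/∂y = 2(y - t) = 2(-8 - 0) = -16
∂y/∂w = x = 3
∂L/∂w = ∂L/∂y · ∂y/∂w = -16 × 3 = -48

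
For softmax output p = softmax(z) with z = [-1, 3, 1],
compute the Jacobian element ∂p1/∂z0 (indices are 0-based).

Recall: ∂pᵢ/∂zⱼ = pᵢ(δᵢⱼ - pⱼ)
∂p1/∂z0 = -0.01376

p = softmax(z) = [0.01588, 0.8668, 0.1173]
p1 = 0.8668, p0 = 0.01588

∂p1/∂z0 = -p1 × p0 = -0.8668 × 0.01588 = -0.01376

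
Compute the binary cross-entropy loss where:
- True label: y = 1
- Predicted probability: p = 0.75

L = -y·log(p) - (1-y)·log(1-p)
L = 0.2877

L = -1·log(0.75) - 0·log(0.25) = -log(0.75) = 0.2877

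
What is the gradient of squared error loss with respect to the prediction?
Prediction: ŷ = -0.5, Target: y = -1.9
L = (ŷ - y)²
∂L/∂ŷ = 2.8

∂L/∂ŷ = 2(ŷ - y) = 2(-0.5 - -1.9) = 2(1.4) = 2.8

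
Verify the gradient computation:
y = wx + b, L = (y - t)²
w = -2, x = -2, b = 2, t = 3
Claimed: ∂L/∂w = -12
Correct

y = (-2)(-2) + 2 = 6
∂L/∂y = 2(y - t) = 2(6 - 3) = 6
∂y/∂w = x = -2
∂L/∂w = 6 × -2 = -12

Claimed value: -12
Correct: The correct gradient is -12.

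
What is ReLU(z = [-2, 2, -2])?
h = [0, 2, 0]

ReLU applied element-wise: max(0,-2)=0, max(0,2)=2, max(0,-2)=0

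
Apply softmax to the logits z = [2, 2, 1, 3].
p = [0.1966, 0.1966, 0.0723, 0.5344]

exp(z) = [7.389, 7.389, 2.718, 20.09]
Sum = 37.58
p = [0.1966, 0.1966, 0.0723, 0.5344]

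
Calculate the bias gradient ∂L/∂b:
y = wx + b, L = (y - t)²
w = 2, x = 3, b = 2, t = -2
∂L/∂b = 20

y = wx + b = (2)(3) + 2 = 8
∂L/∂y = 2(y - t) = 2(8 - -2) = 20
∂y/∂b = 1
∂L/∂b = ∂L/∂y · ∂y/∂b = 20 × 1 = 20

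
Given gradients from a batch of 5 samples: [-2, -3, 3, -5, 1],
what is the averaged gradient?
Average gradient = -1.2

Average = (1/5)(-2 + -3 + 3 + -5 + 1) = -6/5 = -1.2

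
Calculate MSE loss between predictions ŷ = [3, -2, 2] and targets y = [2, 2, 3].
MSE = 6

MSE = (1/3)((3-2)² + (-2-2)² + (2-3)²) = (1/3)(1 + 16 + 1) = 6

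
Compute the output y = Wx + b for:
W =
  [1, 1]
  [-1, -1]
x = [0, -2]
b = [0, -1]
y = [-2, 1]

Wx = [1×0 + 1×-2, -1×0 + -1×-2]
   = [-2, 2]
y = Wx + b = [-2 + 0, 2 + -1] = [-2, 1]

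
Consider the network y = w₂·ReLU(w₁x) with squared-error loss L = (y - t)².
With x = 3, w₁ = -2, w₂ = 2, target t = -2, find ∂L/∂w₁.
∂L/∂w₁ = 0

Forward pass:
z = w₁x = -2×3 = -6
h = ReLU(-6) = 0
y = w₂h = 2×0 = 0

Backward pass:
∂L/∂y = 2(y - t) = 2(0 - -2) = 4
∂y/∂h = w₂ = 2
∂h/∂z = 0 (ReLU derivative)
∂z/∂w₁ = x = 3

∂L/∂w₁ = 4 × 2 × 0 × 3 = 0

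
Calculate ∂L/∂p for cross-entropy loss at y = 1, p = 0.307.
∂L/∂p = -3.257

∂L/∂p = -y/p + (1-y)/(1-p) = -1/0.307 + 0 = -3.257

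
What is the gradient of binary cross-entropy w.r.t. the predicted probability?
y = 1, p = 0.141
∂L/∂p = -7.092

∂L/∂p = -y/p + (1-y)/(1-p) = -1/0.141 + 0 = -7.092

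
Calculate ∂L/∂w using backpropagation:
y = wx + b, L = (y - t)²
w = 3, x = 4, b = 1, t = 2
∂L/∂w = 88

y = wx + b = (3)(4) + 1 = 13
∂L/∂y = 2(y - t) = 2(13 - 2) = 22
∂y/∂w = x = 4
∂L/∂w = ∂L/∂y · ∂y/∂w = 22 × 4 = 88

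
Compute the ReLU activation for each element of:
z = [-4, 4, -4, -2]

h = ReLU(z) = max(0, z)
h = [0, 4, 0, 0]

ReLU applied element-wise: max(0,-4)=0, max(0,4)=4, max(0,-4)=0, max(0,-2)=0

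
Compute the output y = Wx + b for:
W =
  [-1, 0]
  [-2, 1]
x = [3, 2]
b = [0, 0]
y = [-3, -4]

Wx = [-1×3 + 0×2, -2×3 + 1×2]
   = [-3, -4]
y = Wx + b = [-3 + 0, -4 + 0] = [-3, -4]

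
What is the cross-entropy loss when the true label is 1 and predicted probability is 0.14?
L = 1.966

L = -1·log(0.14) - 0·log(0.86) = -log(0.14) = 1.966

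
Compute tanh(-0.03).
-0.02999

tanh(-0.03) = (e^(-0.03) - e^(0.03))/(e^(-0.03) + e^(0.03)) = -0.02999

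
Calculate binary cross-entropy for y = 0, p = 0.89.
L = 2.207

L = -0·log(0.89) - 1·log(0.11) = -log(0.11) = 2.207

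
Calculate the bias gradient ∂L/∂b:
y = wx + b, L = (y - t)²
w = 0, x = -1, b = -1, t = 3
∂L/∂b = -8

y = wx + b = (0)(-1) + -1 = -1
∂L/∂y = 2(y - t) = 2(-1 - 3) = -8
∂y/∂b = 1
∂L/∂b = ∂L/∂y · ∂y/∂b = -8 × 1 = -8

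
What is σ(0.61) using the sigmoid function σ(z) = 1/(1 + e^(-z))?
0.6479

sigmoid(0.61) = 1/(1 + e^(-0.61)) = 1/(1 + 0.5434) = 0.6479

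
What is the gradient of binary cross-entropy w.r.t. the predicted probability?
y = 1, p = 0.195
∂L/∂p = -5.128

∂L/∂p = -y/p + (1-y)/(1-p) = -1/0.195 + 0 = -5.128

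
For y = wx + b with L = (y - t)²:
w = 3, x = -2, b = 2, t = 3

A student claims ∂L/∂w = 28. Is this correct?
Correct

y = (3)(-2) + 2 = -4
∂L/∂y = 2(y - t) = 2(-4 - 3) = -14
∂y/∂w = x = -2
∂L/∂w = -14 × -2 = 28

Claimed value: 28
Correct: The correct gradient is 28.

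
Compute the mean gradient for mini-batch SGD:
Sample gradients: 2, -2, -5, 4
Average gradient = -0.25

Average = (1/4)(2 + -2 + -5 + 4) = -1/4 = -0.25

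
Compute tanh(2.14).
0.9727

tanh(2.14) = (e^(2.14) - e^(-2.14))/(e^(2.14) + e^(-2.14)) = 0.9727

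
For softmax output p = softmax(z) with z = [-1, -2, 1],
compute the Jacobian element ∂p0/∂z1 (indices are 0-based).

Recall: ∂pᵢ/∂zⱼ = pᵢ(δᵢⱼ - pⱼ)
∂p0/∂z1 = -0.004797

p = softmax(z) = [0.1142, 0.04201, 0.8438]
p0 = 0.1142, p1 = 0.04201

∂p0/∂z1 = -p0 × p1 = -0.1142 × 0.04201 = -0.004797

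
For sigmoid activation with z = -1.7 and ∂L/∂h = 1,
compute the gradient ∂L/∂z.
∂L/∂z = 0.1306

σ(-1.7) = 0.1545
σ'(-1.7) = σ(-1.7)(1 - σ(-1.7)) = 0.1545 × 0.8455 = 0.1306
∂L/∂z = ∂L/∂h · σ'(z) = 1 × 0.1306 = 0.1306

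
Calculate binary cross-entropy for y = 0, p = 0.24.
L = 0.2744

L = -0·log(0.24) - 1·log(0.76) = -log(0.76) = 0.2744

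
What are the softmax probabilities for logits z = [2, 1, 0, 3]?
p = [0.2369, 0.0871, 0.0321, 0.6439]

exp(z) = [7.389, 2.718, 1, 20.09]
Sum = 31.19
p = [0.2369, 0.0871, 0.0321, 0.6439]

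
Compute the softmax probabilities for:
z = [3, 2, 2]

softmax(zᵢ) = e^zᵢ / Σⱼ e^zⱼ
p = [0.5761, 0.2119, 0.2119]

exp(z) = [20.09, 7.389, 7.389]
Sum = 34.86
p = [0.5761, 0.2119, 0.2119]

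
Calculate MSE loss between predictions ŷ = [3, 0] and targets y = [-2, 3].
MSE = 17

MSE = (1/2)((3--2)² + (0-3)²) = (1/2)(25 + 9) = 17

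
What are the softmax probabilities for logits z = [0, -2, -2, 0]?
p = [0.4404, 0.0596, 0.0596, 0.4404]

exp(z) = [1, 0.1353, 0.1353, 1]
Sum = 2.271
p = [0.4404, 0.0596, 0.0596, 0.4404]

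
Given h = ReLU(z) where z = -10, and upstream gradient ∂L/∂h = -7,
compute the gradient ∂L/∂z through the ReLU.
∂L/∂z = 0

h = ReLU(-10) = 0
Since z < 0: ∂h/∂z = 0
∂L/∂z = ∂L/∂h · ∂h/∂z = -7 × 0 = 0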